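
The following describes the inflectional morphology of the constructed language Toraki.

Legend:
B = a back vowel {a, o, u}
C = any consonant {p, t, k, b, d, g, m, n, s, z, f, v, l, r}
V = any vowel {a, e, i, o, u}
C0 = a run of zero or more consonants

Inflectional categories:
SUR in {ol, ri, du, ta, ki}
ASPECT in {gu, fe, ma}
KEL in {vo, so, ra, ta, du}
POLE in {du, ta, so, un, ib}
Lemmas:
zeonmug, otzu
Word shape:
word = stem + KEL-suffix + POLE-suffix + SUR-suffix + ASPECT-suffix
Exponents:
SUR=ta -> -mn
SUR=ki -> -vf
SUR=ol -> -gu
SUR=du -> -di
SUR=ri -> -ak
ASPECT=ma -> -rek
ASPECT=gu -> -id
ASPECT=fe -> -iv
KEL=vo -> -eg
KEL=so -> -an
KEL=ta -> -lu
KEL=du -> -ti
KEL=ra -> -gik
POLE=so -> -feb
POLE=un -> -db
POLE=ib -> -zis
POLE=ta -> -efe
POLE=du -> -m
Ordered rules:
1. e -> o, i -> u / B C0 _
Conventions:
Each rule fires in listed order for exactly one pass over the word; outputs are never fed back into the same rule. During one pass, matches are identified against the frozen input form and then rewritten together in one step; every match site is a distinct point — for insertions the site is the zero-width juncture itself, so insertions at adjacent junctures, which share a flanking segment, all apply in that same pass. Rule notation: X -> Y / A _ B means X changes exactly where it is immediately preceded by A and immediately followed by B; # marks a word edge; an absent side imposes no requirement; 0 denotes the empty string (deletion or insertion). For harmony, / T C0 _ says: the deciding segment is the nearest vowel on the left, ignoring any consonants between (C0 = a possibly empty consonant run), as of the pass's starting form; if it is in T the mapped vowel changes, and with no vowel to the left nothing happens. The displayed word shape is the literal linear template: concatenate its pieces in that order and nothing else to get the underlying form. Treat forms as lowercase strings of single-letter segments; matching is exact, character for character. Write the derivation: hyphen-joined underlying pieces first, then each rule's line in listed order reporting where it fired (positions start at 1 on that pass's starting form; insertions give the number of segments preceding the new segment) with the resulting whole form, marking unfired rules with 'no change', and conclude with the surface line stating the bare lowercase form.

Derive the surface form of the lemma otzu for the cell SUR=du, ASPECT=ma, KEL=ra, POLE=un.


underlying: otzu-gik-db-di-rek
1. e -> o, i -> u / B C0 _: fires at position(s) 6: otzugukdbdirek
surface: otzugukdbdirek


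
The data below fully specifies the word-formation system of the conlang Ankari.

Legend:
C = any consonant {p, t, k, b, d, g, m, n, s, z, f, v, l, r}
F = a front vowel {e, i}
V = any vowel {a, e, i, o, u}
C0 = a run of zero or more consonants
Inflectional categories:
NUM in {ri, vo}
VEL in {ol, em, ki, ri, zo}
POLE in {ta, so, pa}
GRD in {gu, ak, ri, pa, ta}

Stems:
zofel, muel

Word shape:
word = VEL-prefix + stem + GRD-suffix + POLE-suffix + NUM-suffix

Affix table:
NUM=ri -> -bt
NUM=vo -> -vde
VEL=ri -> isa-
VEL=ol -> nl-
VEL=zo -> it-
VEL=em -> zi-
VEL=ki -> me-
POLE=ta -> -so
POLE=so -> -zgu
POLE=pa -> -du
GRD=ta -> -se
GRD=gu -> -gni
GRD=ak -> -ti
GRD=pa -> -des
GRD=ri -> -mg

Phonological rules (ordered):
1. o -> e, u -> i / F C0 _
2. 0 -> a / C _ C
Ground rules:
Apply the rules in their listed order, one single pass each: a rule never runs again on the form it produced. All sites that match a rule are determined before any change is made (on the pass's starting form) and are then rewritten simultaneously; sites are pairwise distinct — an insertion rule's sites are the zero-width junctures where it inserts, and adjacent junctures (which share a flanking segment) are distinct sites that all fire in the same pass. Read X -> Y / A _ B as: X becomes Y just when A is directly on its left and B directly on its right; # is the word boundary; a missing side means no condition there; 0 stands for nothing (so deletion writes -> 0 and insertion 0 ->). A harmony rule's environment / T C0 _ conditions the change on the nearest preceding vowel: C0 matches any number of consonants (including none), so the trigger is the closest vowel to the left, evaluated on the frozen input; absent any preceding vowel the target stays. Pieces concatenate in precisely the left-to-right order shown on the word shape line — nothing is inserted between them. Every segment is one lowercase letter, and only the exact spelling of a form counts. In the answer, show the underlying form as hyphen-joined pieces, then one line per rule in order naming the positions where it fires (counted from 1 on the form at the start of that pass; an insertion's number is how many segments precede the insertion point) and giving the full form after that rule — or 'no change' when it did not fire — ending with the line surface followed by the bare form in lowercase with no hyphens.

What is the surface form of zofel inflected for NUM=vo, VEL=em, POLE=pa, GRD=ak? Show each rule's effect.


underlying: zi-zofel-ti-du-vde
1. o -> e, u -> i / F C0 _: fires at position(s) 4, 11: zizefeltidivde
2. 0 -> a / C _ C: inserts after position(s) 7, 12: zizefelatidivade
surface: zizefelatidivade


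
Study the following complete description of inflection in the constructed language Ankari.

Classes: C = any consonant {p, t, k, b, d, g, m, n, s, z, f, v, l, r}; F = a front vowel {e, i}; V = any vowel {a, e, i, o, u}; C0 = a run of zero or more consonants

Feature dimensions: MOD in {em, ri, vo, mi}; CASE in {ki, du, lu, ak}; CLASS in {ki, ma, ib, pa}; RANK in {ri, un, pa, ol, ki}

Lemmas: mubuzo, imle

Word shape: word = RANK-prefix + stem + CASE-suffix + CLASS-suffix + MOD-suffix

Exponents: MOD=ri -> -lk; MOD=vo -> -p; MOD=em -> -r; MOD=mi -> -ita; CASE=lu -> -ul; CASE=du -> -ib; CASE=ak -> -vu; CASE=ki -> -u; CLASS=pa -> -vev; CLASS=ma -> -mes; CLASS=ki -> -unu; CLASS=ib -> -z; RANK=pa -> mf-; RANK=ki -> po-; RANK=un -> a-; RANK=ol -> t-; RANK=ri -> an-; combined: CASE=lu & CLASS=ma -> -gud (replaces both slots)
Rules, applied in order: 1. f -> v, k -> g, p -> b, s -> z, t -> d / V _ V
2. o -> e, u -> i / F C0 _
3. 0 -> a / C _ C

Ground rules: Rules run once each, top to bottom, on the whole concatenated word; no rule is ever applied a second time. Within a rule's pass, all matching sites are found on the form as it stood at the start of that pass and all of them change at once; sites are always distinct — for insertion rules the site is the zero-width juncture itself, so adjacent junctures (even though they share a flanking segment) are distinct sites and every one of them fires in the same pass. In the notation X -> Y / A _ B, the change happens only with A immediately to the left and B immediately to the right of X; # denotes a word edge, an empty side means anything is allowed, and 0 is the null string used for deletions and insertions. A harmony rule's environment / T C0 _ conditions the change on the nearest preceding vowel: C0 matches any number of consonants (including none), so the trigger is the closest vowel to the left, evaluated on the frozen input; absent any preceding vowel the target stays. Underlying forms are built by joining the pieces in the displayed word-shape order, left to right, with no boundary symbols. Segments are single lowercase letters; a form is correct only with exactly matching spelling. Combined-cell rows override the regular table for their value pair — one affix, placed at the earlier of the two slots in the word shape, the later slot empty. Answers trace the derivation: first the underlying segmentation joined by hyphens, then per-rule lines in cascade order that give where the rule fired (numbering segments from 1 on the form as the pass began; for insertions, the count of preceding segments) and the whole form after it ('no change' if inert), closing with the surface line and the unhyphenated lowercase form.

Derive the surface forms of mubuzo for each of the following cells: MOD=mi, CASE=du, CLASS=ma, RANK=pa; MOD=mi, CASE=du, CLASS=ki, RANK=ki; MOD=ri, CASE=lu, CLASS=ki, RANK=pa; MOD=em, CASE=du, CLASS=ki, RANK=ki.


cell MOD=mi, CASE=du, CLASS=ma, RANK=pa:
underlying: mf-mubuzo-ib-mes-ita
1. f -> v, k -> g, p -> b, s -> z, t -> d / V _ V: fires at position(s) 13, 15: mfmubuzoibmezida
2. o -> e, u -> i / F C0 _: no change
3. 0 -> a / C _ C: inserts after position(s) 1, 2, 10: mafamubuzoibamezida
surface: mafamubuzoibamezida

cell MOD=mi, CASE=du, CLASS=ki, RANK=ki:
underlying: po-mubuzo-ib-unu-ita
1. f -> v, k -> g, p -> b, s -> z, t -> d / V _ V: fires at position(s) 15: pomubuzoibunuida
2. o -> e, u -> i / F C0 _: fires at position(s) 11: pomubuzoibinuida
3. 0 -> a / C _ C: no change
surface: pomubuzoibinuida

cell MOD=ri, CASE=lu, CLASS=ki, RANK=pa:
underlying: mf-mubuzo-ul-unu-lk
1. f -> v, k -> g, p -> b, s -> z, t -> d / V _ V: no change
2. o -> e, u -> i / F C0 _: no change
3. 0 -> a / C _ C: inserts after position(s) 1, 2, 14: mafamubuzoulunulak
surface: mafamubuzoulunulak

cell MOD=em, CASE=du, CLASS=ki, RANK=ki:
underlying: po-mubuzo-ib-unu-r
1. f -> v, k -> g, p -> b, s -> z, t -> d / V _ V: no change
2. o -> e, u -> i / F C0 _: fires at position(s) 11: pomubuzoibinur
3. 0 -> a / C _ C: no change
surface: pomubuzoibinur


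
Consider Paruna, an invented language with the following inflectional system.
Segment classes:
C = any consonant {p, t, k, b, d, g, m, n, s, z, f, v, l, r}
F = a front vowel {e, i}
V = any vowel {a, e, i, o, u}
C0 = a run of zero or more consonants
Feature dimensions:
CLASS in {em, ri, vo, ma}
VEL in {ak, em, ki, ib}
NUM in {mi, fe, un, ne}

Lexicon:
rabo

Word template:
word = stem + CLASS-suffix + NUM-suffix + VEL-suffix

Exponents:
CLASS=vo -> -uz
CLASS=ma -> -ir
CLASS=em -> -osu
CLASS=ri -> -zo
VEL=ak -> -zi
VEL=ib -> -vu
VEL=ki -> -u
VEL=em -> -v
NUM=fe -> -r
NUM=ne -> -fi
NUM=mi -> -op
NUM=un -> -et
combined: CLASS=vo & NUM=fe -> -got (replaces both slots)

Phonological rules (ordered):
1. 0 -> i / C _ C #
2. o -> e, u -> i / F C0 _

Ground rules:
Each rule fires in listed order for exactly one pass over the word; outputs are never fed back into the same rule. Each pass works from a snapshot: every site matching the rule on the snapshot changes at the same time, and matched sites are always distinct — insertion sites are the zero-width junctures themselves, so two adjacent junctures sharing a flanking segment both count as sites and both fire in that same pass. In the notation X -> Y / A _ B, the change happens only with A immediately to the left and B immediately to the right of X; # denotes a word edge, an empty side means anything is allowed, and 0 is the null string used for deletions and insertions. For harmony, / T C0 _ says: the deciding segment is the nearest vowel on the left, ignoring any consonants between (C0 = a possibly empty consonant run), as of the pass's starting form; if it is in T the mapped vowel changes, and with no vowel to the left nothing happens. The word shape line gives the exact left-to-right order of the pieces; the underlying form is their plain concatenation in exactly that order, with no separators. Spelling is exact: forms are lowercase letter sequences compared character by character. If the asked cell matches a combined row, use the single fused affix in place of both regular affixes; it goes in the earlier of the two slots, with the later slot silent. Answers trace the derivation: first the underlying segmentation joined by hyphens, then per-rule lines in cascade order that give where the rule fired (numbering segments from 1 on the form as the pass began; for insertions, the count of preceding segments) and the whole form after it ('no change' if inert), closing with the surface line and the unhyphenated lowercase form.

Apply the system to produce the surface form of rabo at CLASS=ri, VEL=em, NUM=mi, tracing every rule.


underlying: rabo-zo-op-v
1. 0 -> i / C _ C #: inserts after position(s) 8: rabozoopiv
2. o -> e, u -> i / F C0 _: no change
surface: rabozoopiv


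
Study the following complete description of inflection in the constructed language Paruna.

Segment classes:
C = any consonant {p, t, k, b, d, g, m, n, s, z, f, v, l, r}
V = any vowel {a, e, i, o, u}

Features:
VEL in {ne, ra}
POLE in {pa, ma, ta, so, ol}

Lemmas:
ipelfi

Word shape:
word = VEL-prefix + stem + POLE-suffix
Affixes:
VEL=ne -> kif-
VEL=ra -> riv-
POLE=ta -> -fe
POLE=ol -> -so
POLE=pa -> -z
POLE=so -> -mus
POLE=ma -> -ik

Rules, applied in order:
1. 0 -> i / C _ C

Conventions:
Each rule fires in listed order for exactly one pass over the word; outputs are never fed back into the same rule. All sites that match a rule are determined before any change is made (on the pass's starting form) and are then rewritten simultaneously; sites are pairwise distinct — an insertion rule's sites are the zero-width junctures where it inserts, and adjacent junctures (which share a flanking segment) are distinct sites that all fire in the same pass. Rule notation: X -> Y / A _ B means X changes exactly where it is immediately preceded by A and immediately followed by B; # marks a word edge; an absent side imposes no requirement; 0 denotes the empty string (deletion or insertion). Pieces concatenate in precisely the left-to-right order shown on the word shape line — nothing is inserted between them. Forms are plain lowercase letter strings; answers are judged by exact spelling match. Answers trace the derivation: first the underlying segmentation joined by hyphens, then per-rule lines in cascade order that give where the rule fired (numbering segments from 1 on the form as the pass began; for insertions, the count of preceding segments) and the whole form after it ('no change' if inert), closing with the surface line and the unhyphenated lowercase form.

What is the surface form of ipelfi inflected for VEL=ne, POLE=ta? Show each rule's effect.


underlying: kif-ipelfi-fe
1. 0 -> i / C _ C: inserts after position(s) 7: kifipelifife
surface: kifipelifife


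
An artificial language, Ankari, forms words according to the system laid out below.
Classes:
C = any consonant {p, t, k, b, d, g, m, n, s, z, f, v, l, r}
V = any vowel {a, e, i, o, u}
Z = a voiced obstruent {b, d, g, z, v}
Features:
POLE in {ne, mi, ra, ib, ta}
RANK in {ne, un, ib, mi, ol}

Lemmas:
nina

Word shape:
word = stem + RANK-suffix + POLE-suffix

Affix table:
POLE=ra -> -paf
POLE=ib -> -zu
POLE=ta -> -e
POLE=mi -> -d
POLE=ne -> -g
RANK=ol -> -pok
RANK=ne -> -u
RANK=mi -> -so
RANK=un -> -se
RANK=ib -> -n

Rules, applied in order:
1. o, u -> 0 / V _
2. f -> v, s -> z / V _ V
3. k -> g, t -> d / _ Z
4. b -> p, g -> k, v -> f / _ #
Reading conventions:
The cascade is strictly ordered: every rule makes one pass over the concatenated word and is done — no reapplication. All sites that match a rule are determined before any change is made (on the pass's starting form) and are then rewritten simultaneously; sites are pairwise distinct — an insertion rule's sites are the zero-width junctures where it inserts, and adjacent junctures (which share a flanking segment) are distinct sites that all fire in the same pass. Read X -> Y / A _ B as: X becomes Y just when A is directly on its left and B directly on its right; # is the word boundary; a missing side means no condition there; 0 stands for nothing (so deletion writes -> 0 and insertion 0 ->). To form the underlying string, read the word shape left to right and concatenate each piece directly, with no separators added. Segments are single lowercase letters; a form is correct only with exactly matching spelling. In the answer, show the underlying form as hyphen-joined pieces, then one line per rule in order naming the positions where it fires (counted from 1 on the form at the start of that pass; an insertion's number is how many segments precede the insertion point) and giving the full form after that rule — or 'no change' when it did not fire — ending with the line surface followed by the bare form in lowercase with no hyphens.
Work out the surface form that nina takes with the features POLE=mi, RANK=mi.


underlying: nina-so-d
1. o, u -> 0 / V _: no change
2. f -> v, s -> z / V _ V: fires at position(s) 5: ninazod
3. k -> g, t -> d / _ Z: no change
4. b -> p, g -> k, v -> f / _ #: no change
surface: ninazod


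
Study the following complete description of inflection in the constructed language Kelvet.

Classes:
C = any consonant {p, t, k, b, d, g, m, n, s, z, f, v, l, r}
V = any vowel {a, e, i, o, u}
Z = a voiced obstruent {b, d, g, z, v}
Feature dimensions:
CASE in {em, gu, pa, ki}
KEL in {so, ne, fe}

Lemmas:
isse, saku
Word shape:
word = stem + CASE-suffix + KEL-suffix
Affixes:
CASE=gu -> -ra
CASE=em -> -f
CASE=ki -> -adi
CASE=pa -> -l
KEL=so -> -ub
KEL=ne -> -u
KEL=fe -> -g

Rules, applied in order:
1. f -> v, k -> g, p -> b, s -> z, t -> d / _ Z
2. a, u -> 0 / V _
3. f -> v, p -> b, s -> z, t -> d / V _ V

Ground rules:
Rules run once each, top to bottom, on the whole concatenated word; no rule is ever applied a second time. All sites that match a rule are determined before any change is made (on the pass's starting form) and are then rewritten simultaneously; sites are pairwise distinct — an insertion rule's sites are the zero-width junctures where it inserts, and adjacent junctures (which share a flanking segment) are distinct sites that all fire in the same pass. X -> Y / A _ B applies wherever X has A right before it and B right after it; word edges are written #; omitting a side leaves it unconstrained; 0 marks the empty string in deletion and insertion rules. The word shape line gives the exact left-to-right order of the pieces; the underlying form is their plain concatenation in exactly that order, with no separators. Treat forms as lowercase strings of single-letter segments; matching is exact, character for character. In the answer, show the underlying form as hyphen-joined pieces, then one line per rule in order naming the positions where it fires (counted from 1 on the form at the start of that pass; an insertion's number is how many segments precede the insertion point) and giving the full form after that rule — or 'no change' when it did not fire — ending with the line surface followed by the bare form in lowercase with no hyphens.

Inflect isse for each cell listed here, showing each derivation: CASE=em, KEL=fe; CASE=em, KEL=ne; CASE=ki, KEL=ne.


cell CASE=em, KEL=fe:
underlying: isse-f-g
1. f -> v, k -> g, p -> b, s -> z, t -> d / _ Z: fires at position(s) 5: issevg
2. a, u -> 0 / V _: no change
3. f -> v, p -> b, s -> z, t -> d / V _ V: no change
surface: issevg

cell CASE=em, KEL=ne:
underlying: isse-f-u
1. f -> v, k -> g, p -> b, s -> z, t -> d / _ Z: no change
2. a, u -> 0 / V _: no change
3. f -> v, p -> b, s -> z, t -> d / V _ V: fires at position(s) 5: issevu
surface: issevu

cell CASE=ki, KEL=ne:
underlying: isse-adi-u
1. f -> v, k -> g, p -> b, s -> z, t -> d / _ Z: no change
2. a, u -> 0 / V _: fires at position(s) 5, 8: issedi
3. f -> v, p -> b, s -> z, t -> d / V _ V: no change
surface: issedi


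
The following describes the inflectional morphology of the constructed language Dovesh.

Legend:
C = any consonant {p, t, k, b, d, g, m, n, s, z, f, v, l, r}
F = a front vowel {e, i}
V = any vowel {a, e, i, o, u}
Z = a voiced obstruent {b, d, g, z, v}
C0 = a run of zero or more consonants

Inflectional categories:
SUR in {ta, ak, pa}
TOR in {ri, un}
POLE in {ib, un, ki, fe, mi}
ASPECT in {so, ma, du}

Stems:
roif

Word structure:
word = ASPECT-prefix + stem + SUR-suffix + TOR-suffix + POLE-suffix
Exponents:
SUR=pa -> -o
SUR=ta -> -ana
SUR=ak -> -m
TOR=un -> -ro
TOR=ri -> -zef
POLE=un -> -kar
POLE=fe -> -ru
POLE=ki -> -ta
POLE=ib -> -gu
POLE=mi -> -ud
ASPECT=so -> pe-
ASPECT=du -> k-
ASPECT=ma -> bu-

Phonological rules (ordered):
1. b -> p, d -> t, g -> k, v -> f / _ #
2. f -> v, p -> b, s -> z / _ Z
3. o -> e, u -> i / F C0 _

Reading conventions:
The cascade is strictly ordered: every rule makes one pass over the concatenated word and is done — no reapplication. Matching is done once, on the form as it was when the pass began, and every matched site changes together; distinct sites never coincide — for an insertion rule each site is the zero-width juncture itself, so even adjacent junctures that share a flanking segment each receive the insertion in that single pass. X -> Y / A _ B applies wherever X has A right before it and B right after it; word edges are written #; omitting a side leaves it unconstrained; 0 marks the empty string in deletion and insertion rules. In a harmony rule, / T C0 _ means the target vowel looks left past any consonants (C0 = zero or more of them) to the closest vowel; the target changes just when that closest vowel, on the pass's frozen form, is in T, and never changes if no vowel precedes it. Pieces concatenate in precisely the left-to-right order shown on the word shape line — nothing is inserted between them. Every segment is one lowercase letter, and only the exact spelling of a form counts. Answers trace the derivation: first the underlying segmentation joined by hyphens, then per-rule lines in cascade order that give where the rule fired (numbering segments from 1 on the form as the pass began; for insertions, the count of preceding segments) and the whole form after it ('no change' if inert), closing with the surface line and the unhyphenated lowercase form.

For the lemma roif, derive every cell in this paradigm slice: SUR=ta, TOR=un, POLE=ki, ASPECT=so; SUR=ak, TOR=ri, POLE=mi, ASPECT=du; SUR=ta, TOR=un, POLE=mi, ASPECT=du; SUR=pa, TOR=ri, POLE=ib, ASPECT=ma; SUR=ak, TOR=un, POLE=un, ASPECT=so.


cell SUR=ta, TOR=un, POLE=ki, ASPECT=so:
underlying: pe-roif-ana-ro-ta
1. b -> p, d -> t, g -> k, v -> f / _ #: no change
2. f -> v, p -> b, s -> z / _ Z: no change
3. o -> e, u -> i / F C0 _: fires at position(s) 4: pereifanarota
surface: pereifanarota

cell SUR=ak, TOR=ri, POLE=mi, ASPECT=du:
underlying: k-roif-m-zef-ud
1. b -> p, d -> t, g -> k, v -> f / _ #: fires at position(s) 11: kroifmzefut
2. f -> v, p -> b, s -> z / _ Z: no change
3. o -> e, u -> i / F C0 _: fires at position(s) 10: kroifmzefit
surface: kroifmzefit

cell SUR=ta, TOR=un, POLE=mi, ASPECT=du:
underlying: k-roif-ana-ro-ud
1. b -> p, d -> t, g -> k, v -> f / _ #: fires at position(s) 12: kroifanarout
2. f -> v, p -> b, s -> z / _ Z: no change
3. o -> e, u -> i / F C0 _: no change
surface: kroifanarout

cell SUR=pa, TOR=ri, POLE=ib, ASPECT=ma:
underlying: bu-roif-o-zef-gu
1. b -> p, d -> t, g -> k, v -> f / _ #: no change
2. f -> v, p -> b, s -> z / _ Z: fires at position(s) 10: buroifozevgu
3. o -> e, u -> i / F C0 _: fires at position(s) 7, 12: buroifezevgi
surface: buroifezevgi

cell SUR=ak, TOR=un, POLE=un, ASPECT=so:
underlying: pe-roif-m-ro-kar
1. b -> p, d -> t, g -> k, v -> f / _ #: no change
2. f -> v, p -> b, s -> z / _ Z: no change
3. o -> e, u -> i / F C0 _: fires at position(s) 4, 9: pereifmrekar
surface: pereifmrekar


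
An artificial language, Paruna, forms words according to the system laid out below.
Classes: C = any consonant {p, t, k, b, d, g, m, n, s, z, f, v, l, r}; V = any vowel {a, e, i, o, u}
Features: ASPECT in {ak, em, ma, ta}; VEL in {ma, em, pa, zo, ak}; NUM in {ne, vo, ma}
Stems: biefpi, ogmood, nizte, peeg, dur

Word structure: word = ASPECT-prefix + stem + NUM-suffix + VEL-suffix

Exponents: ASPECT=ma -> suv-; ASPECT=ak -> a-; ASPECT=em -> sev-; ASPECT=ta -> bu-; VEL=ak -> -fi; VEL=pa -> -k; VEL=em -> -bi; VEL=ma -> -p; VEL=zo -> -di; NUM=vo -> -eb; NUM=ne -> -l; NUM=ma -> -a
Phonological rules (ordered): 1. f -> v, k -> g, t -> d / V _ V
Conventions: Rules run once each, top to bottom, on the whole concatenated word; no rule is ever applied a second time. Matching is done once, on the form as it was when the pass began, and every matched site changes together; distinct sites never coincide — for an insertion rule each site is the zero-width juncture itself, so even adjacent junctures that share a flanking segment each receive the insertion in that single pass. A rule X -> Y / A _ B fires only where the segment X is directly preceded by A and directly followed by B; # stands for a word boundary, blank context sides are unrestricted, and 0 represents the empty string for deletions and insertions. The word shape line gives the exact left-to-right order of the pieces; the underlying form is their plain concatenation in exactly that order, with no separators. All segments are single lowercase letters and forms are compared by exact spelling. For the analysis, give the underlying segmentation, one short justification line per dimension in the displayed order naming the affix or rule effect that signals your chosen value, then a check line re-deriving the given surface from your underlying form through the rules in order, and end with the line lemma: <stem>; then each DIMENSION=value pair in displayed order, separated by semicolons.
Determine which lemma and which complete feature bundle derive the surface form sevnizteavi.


underlying: sev-nizte-a-fi
ASPECT=em - signalled by the affix sev-
VEL=ak - signalled by the affix -fi
NUM=ma - signalled by the affix -a
check: sevnizteafi -> sevnizteavi
lemma: nizte; ASPECT=em; VEL=ak; NUM=ma


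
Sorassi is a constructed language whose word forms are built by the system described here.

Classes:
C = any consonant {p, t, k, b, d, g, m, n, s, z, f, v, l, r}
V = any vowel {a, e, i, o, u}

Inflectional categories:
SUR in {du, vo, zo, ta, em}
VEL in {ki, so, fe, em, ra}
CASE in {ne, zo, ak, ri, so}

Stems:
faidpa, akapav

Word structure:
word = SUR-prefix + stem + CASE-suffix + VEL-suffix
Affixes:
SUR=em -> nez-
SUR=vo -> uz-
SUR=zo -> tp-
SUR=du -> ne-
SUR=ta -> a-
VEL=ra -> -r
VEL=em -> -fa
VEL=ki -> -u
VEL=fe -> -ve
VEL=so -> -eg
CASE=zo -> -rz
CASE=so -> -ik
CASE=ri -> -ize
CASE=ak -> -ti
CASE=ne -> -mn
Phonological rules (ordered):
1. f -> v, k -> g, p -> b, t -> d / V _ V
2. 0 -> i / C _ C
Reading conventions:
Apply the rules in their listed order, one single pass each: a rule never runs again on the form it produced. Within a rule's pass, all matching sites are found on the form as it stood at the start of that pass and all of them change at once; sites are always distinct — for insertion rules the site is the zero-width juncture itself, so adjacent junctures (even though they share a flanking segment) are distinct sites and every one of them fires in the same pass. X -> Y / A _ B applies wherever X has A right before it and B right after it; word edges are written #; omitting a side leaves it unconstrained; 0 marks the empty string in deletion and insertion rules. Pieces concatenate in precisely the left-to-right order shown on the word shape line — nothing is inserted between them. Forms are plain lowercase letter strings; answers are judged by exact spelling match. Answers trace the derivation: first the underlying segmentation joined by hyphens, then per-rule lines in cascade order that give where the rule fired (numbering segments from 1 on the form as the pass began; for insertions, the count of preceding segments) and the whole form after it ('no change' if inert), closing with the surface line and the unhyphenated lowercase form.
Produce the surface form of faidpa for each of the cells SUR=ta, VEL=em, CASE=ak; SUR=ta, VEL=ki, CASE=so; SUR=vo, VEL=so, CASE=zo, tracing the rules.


cell SUR=ta, VEL=em, CASE=ak:
underlying: a-faidpa-ti-fa
1. f -> v, k -> g, p -> b, t -> d / V _ V: fires at position(s) 2, 8, 10: avaidpadiva
2. 0 -> i / C _ C: inserts after position(s) 5: avaidipadiva
surface: avaidipadiva

cell SUR=ta, VEL=ki, CASE=so:
underlying: a-faidpa-ik-u
1. f -> v, k -> g, p -> b, t -> d / V _ V: fires at position(s) 2, 9: avaidpaigu
2. 0 -> i / C _ C: inserts after position(s) 5: avaidipaigu
surface: avaidipaigu

cell SUR=vo, VEL=so, CASE=zo:
underlying: uz-faidpa-rz-eg
1. f -> v, k -> g, p -> b, t -> d / V _ V: no change
2. 0 -> i / C _ C: inserts after position(s) 2, 6, 9: uzifaidiparizeg
surface: uzifaidiparizeg


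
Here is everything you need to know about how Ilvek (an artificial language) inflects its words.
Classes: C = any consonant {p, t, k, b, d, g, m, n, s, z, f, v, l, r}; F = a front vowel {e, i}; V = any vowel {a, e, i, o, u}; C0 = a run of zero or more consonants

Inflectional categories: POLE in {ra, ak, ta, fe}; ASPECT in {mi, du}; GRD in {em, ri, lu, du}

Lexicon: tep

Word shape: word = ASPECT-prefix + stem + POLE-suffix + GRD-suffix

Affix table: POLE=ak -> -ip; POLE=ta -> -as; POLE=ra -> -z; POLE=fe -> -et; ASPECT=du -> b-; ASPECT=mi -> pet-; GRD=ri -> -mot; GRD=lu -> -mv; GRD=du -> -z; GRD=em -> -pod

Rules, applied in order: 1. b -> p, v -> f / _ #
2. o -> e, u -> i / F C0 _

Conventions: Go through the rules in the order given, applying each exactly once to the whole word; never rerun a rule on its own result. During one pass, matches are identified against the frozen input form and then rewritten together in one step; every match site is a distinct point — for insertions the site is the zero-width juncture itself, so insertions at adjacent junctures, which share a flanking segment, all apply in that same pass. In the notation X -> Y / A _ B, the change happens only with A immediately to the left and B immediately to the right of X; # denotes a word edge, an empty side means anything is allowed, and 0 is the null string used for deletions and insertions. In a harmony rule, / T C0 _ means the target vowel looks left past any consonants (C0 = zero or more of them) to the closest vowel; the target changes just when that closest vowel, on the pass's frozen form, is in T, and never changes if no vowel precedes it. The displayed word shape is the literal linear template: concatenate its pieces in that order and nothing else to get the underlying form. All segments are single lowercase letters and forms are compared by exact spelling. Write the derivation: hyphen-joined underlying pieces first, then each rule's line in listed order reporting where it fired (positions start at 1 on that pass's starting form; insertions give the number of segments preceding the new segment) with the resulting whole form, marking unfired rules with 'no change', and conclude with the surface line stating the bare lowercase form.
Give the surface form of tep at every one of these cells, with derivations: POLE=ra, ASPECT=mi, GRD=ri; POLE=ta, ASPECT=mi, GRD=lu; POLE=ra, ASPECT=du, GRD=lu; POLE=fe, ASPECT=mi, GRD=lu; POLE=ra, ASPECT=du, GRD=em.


cell POLE=ra, ASPECT=mi, GRD=ri:
underlying: pet-tep-z-mot
1. b -> p, v -> f / _ #: no change
2. o -> e, u -> i / F C0 _: fires at position(s) 9: pettepzmet
surface: pettepzmet

cell POLE=ta, ASPECT=mi, GRD=lu:
underlying: pet-tep-as-mv
1. b -> p, v -> f / _ #: fires at position(s) 10: pettepasmf
2. o -> e, u -> i / F C0 _: no change
surface: pettepasmf

cell POLE=ra, ASPECT=du, GRD=lu:
underlying: b-tep-z-mv
1. b -> p, v -> f / _ #: fires at position(s) 7: btepzmf
2. o -> e, u -> i / F C0 _: no change
surface: btepzmf

cell POLE=fe, ASPECT=mi, GRD=lu:
underlying: pet-tep-et-mv
1. b -> p, v -> f / _ #: fires at position(s) 10: pettepetmf
2. o -> e, u -> i / F C0 _: no change
surface: pettepetmf

cell POLE=ra, ASPECT=du, GRD=em:
underlying: b-tep-z-pod
1. b -> p, v -> f / _ #: no change
2. o -> e, u -> i / F C0 _: fires at position(s) 7: btepzped
surface: btepzped


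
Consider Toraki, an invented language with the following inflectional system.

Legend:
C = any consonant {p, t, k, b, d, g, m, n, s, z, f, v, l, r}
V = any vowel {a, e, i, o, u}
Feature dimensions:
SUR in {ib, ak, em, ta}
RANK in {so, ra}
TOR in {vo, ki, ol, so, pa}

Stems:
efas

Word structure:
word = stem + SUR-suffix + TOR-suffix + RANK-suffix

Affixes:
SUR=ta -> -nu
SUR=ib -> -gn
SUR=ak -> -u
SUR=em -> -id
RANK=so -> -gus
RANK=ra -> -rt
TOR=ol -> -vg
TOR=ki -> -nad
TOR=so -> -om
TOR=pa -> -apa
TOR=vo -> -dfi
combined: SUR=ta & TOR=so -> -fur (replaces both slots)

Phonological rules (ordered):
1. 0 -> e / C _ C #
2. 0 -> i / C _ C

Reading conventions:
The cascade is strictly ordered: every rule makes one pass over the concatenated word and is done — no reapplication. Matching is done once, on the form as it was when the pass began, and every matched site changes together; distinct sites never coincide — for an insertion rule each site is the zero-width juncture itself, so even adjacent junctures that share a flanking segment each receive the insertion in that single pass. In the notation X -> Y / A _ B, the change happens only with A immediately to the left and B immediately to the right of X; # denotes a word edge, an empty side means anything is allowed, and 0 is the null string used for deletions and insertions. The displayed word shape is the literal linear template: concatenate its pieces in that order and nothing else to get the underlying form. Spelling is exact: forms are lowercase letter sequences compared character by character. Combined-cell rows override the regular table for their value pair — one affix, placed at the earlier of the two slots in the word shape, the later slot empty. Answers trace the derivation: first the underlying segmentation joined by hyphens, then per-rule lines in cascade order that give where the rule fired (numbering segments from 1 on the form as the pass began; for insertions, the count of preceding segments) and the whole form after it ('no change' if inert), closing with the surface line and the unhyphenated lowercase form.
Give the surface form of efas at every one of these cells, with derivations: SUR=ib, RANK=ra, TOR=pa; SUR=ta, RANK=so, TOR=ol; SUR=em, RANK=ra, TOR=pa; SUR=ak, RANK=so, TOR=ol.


cell SUR=ib, RANK=ra, TOR=pa:
underlying: efas-gn-apa-rt
1. 0 -> e / C _ C #: inserts after position(s) 10: efasgnaparet
2. 0 -> i / C _ C: inserts after position(s) 4, 5: efasiginaparet
surface: efasiginaparet

cell SUR=ta, RANK=so, TOR=ol:
underlying: efas-nu-vg-gus
1. 0 -> e / C _ C #: no change
2. 0 -> i / C _ C: inserts after position(s) 4, 7, 8: efasinuvigigus
surface: efasinuvigigus

cell SUR=em, RANK=ra, TOR=pa:
underlying: efas-id-apa-rt
1. 0 -> e / C _ C #: inserts after position(s) 10: efasidaparet
2. 0 -> i / C _ C: no change
surface: efasidaparet

cell SUR=ak, RANK=so, TOR=ol:
underlying: efas-u-vg-gus
1. 0 -> e / C _ C #: no change
2. 0 -> i / C _ C: inserts after position(s) 6, 7: efasuvigigus
surface: efasuvigigus


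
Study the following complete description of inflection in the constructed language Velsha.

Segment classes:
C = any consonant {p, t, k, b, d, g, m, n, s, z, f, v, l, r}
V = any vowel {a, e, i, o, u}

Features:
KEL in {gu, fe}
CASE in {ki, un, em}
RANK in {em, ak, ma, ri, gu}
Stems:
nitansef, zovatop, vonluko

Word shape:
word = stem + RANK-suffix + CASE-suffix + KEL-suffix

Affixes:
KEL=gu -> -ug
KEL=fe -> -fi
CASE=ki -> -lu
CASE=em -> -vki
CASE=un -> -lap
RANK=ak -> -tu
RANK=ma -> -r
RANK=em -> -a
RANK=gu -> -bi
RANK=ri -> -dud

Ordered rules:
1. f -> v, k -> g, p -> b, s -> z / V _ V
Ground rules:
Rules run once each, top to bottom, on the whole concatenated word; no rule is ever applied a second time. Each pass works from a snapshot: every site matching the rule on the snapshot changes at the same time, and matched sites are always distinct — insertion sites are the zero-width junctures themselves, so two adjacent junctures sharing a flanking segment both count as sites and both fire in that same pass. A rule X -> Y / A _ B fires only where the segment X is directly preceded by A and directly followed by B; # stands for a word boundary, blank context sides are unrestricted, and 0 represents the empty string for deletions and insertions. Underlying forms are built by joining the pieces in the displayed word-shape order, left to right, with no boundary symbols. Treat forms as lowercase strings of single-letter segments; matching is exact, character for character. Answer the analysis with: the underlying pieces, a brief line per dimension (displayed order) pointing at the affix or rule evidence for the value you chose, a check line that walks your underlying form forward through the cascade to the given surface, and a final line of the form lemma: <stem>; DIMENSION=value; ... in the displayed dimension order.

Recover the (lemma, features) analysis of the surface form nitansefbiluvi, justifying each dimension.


underlying: nitansef-bi-lu-fi
KEL=fe - signalled by the affix -fi
CASE=ki - signalled by the affix -lu
RANK=gu - signalled by the affix -bi
check: nitansefbilufi -> nitansefbiluvi
lemma: nitansef; KEL=fe; CASE=ki; RANK=gu


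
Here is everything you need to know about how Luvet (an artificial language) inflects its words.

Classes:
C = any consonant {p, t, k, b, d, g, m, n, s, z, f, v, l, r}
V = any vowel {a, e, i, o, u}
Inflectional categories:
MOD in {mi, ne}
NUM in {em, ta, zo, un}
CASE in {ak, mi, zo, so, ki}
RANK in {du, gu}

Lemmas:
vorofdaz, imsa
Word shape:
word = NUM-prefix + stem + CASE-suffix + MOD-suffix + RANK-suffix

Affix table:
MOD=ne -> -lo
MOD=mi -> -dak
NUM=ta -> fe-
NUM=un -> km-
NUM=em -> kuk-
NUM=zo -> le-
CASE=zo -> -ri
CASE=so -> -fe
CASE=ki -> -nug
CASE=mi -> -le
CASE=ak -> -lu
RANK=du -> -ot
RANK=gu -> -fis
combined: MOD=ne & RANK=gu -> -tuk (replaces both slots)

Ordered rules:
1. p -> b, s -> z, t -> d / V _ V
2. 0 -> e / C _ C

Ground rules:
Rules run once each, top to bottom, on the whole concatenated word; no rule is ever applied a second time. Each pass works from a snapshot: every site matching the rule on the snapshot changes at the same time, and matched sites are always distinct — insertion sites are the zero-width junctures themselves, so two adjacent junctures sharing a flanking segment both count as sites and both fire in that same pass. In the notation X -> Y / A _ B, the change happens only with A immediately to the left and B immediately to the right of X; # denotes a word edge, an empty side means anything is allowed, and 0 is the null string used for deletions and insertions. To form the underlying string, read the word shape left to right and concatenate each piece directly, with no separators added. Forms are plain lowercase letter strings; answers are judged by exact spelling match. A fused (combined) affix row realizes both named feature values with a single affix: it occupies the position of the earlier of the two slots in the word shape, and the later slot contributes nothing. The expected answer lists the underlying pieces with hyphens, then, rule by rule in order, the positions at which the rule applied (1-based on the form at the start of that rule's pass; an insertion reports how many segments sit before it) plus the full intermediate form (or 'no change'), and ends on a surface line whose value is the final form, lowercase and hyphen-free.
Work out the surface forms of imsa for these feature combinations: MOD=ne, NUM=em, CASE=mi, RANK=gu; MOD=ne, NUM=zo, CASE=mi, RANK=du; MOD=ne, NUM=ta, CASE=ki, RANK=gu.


cell MOD=ne, NUM=em, CASE=mi, RANK=gu:
underlying: kuk-imsa-le-tuk
1. p -> b, s -> z, t -> d / V _ V: fires at position(s) 10: kukimsaleduk
2. 0 -> e / C _ C: inserts after position(s) 5: kukimesaleduk
surface: kukimesaleduk

cell MOD=ne, NUM=zo, CASE=mi, RANK=du:
underlying: le-imsa-le-lo-ot
1. p -> b, s -> z, t -> d / V _ V: no change
2. 0 -> e / C _ C: inserts after position(s) 4: leimesaleloot
surface: leimesaleloot

cell MOD=ne, NUM=ta, CASE=ki, RANK=gu:
underlying: fe-imsa-nug-tuk
1. p -> b, s -> z, t -> d / V _ V: no change
2. 0 -> e / C _ C: inserts after position(s) 4, 9: feimesanugetuk
surface: feimesanugetuk


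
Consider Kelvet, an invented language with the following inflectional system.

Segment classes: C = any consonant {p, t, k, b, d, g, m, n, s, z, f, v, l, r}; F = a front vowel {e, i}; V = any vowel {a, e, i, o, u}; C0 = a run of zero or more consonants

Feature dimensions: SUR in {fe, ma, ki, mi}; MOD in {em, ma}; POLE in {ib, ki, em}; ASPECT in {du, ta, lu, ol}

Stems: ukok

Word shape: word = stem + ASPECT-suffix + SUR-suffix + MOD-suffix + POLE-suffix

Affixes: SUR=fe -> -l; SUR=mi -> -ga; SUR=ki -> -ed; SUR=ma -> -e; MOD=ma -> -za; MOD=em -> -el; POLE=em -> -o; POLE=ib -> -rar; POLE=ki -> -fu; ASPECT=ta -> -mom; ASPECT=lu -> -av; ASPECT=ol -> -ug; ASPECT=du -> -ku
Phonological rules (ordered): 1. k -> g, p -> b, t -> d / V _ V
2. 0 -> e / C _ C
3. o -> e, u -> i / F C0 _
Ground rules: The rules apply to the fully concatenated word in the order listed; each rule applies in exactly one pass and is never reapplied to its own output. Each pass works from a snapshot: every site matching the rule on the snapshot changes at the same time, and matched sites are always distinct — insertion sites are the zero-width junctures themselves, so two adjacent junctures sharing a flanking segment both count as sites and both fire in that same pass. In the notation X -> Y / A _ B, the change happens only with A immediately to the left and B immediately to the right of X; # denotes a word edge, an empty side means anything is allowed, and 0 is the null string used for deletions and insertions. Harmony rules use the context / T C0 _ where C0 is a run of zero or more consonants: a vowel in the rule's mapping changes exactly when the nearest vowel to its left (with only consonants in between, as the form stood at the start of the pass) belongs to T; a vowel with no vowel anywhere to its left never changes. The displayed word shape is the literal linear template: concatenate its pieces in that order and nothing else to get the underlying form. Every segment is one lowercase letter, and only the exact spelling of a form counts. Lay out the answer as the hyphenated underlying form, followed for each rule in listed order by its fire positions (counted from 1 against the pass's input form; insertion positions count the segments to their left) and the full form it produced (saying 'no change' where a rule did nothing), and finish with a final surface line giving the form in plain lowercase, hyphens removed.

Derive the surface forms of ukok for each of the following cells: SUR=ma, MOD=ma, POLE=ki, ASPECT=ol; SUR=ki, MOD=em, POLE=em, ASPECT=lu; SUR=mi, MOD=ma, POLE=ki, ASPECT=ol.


cell SUR=ma, MOD=ma, POLE=ki, ASPECT=ol:
underlying: ukok-ug-e-za-fu
1. k -> g, p -> b, t -> d / V _ V: fires at position(s) 2, 4: ugogugezafu
2. 0 -> e / C _ C: no change
3. o -> e, u -> i / F C0 _: no change
surface: ugogugezafu

cell SUR=ki, MOD=em, POLE=em, ASPECT=lu:
underlying: ukok-av-ed-el-o
1. k -> g, p -> b, t -> d / V _ V: fires at position(s) 2, 4: ugogavedelo
2. 0 -> e / C _ C: no change
3. o -> e, u -> i / F C0 _: fires at position(s) 11: ugogavedele
surface: ugogavedele

cell SUR=mi, MOD=ma, POLE=ki, ASPECT=ol:
underlying: ukok-ug-ga-za-fu
1. k -> g, p -> b, t -> d / V _ V: fires at position(s) 2, 4: ugoguggazafu
2. 0 -> e / C _ C: inserts after position(s) 6: ugogugegazafu
3. o -> e, u -> i / F C0 _: no change
surface: ugogugegazafu
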